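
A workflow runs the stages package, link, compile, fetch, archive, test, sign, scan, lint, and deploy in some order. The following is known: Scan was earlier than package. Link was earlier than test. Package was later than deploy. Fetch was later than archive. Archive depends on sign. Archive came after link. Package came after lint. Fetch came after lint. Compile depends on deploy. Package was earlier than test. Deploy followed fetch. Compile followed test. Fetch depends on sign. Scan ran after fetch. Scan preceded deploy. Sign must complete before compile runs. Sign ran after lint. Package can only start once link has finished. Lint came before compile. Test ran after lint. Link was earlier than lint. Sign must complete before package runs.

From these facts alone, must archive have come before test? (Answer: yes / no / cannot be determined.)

yes

Chain the constraints: archive → fetch → scan → package → test. Each link is directly stated, so archive comes before test.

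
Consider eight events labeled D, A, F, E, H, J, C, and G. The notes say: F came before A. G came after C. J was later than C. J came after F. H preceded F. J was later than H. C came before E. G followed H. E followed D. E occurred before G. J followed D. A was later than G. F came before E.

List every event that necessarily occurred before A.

C, D, E, F, G, H

Directly stated before A: F and G.
C reaches A via C → G → A.
D reaches A via D → E → G → A.
E reaches A via E → G → A.
Likewise H reaches A by chaining the stated constraints.
No chain forces J ahead of A.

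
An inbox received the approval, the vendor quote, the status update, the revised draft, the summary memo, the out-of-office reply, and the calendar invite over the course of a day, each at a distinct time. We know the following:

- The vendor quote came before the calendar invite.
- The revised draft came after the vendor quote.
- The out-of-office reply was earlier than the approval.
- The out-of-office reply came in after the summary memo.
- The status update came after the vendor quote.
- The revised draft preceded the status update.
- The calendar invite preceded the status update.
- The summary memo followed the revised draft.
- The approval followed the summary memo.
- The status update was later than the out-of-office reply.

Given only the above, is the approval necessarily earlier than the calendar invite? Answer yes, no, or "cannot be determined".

No chain of stated constraints runs from the approval to the calendar invite, and none runs from the calendar invite to the approval either.
So the relative order of the approval and the calendar invite is not fixed by the given facts.

cannot be determined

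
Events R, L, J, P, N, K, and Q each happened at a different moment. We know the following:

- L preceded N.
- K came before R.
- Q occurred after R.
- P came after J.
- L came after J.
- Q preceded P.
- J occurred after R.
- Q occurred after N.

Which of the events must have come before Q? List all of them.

J, K, L, N, R

Directly stated before Q: N and R.
J reaches Q via J → L → N → Q.
K reaches Q via K → R → Q.
L reaches Q via L → N → Q.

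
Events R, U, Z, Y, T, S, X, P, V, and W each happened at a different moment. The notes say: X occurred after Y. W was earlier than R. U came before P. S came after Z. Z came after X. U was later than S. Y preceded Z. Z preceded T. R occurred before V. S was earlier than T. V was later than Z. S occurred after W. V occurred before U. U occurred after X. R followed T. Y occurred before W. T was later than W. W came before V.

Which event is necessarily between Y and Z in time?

X

Tracing the constraints gives Y → X → Z, so X sits after Y and before Z.
No other event is forced both after Y and before Z.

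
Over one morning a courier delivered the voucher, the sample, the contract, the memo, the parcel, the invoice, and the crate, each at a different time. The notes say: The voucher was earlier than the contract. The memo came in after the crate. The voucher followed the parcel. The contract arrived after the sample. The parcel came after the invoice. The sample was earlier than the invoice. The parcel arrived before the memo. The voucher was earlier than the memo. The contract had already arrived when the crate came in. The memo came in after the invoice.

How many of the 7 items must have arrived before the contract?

Directly stated before the contract: the sample and the voucher.
The invoice reaches the contract via the invoice → the parcel → the voucher → the contract.
The parcel reaches the contract via the parcel → the voucher → the contract.
That's the invoice, the parcel, the sample, and the voucher — 4 in all.

4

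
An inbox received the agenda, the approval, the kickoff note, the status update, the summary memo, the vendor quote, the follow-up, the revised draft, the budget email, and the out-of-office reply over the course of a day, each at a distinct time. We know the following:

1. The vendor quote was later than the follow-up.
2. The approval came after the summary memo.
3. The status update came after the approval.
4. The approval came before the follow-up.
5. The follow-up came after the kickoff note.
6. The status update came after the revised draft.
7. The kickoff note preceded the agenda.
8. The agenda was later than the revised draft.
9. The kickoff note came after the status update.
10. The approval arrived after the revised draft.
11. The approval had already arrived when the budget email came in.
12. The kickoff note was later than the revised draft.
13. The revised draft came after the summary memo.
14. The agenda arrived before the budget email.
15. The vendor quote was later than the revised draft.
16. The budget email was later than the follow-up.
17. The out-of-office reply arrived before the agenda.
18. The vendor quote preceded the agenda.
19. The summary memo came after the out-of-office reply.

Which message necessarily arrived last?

Every other message has a chain of constraints placing it before the budget email, so the budget email is last.

the budget email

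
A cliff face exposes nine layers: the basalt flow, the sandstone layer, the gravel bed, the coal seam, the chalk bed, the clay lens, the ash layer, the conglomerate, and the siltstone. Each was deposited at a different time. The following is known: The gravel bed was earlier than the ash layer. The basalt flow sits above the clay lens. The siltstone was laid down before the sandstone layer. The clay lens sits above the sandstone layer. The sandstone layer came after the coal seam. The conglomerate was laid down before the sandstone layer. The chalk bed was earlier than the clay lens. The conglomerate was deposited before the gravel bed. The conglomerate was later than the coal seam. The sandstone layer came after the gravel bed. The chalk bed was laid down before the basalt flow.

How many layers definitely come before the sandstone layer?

Directly stated before the sandstone layer: the coal seam, the conglomerate, the gravel bed, and the siltstone.
That's the coal seam, the conglomerate, the gravel bed, and the siltstone — 4 in all.

4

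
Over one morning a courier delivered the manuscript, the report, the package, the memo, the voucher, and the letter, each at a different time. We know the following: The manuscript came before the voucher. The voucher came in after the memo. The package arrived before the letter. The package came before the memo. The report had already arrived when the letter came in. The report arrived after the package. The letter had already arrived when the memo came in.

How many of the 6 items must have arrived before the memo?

3

Directly stated before the memo: the letter and the package.
The report reaches the memo via the report → the letter → the memo.
That's the letter, the package, and the report — 3 in all.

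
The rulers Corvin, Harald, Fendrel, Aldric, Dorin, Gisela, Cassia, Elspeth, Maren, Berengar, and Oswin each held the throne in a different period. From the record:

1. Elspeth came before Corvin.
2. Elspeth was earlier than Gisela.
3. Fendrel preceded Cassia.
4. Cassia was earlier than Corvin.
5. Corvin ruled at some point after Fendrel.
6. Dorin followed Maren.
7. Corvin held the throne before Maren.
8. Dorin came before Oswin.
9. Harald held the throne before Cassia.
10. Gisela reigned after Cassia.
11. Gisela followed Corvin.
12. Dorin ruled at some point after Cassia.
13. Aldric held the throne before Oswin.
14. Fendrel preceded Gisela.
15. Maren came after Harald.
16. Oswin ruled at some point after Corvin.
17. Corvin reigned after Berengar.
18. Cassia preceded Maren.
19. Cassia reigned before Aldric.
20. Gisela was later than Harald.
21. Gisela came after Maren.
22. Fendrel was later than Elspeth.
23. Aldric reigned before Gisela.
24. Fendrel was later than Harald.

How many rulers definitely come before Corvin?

Directly stated before Corvin: Berengar, Cassia, Elspeth, and Fendrel.
Harald reaches Corvin via Harald → Fendrel → Corvin.
No chain forces Maren (or any of the others) ahead of Corvin.
That's Berengar, Cassia, Elspeth, Fendrel, and Harald — 5 in all.

5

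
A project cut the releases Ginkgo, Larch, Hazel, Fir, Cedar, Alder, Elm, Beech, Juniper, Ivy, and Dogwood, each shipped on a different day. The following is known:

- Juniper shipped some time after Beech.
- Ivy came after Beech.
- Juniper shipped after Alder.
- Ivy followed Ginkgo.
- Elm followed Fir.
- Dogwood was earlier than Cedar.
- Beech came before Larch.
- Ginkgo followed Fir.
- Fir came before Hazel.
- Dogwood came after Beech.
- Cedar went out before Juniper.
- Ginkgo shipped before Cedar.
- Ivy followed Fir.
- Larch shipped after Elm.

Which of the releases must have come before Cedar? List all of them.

Directly stated before Cedar: Dogwood and Ginkgo.
Beech reaches Cedar via Beech → Dogwood → Cedar.
Fir reaches Cedar via Fir → Ginkgo → Cedar.

Beech, Dogwood, Fir, Ginkgo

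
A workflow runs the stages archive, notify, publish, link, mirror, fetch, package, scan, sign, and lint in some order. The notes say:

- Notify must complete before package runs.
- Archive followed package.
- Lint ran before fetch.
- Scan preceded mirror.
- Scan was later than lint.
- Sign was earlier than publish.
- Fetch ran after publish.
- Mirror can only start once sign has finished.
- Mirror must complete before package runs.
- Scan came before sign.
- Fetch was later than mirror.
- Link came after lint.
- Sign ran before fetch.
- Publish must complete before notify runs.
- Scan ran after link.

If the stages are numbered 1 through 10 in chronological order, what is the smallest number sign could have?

Link, lint, and scan must all come before sign — 3 forced predecessors.
Nothing else is forced ahead of sign, so its earliest slot is position 3 + 1 = 4.

4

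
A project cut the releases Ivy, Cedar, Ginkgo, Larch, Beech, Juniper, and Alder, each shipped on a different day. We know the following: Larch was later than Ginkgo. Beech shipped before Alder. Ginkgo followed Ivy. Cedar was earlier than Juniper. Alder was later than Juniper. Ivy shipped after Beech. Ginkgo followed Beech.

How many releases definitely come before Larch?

3

Directly stated before Larch: Ginkgo.
Beech reaches Larch via Beech → Ginkgo → Larch.
Ivy reaches Larch via Ivy → Ginkgo → Larch.
That's Beech, Ginkgo, and Ivy — 3 in all.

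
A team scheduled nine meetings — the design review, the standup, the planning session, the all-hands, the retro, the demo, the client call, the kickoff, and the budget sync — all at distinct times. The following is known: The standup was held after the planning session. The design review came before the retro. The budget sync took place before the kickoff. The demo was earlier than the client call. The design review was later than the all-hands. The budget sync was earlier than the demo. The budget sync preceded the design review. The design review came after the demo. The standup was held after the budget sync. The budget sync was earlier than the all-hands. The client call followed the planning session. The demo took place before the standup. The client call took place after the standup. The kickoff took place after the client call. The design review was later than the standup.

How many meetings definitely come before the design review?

5

Directly stated before the design review: the all-hands, the budget sync, the demo, and the standup.
The planning session reaches the design review via the planning session → the standup → the design review.
No chain forces the kickoff (or any of the others) ahead of the design review.
That's the all-hands, the budget sync, the demo, the planning session, and the standup — 5 in all.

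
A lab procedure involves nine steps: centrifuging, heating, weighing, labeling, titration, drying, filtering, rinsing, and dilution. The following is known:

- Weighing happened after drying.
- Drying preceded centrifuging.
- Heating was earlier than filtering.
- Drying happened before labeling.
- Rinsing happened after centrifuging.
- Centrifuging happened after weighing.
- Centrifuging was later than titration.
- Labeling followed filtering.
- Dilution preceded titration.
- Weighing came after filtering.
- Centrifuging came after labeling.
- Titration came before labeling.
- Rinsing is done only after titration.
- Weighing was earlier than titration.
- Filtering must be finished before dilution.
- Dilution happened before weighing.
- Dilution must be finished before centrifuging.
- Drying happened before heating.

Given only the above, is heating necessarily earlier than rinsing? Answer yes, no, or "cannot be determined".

Chain the constraints: heating → filtering → labeling → centrifuging → rinsing. Each link is directly stated, so heating comes before rinsing.

yes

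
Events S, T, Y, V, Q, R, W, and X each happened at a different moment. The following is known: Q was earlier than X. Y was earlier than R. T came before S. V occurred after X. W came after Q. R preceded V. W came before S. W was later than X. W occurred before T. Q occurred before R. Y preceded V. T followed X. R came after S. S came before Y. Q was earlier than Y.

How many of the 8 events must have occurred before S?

4

Directly stated before S: T and W.
Q reaches S via Q → W → S.
X reaches S via X → W → S.
That's Q, T, W, and X — 4 in all.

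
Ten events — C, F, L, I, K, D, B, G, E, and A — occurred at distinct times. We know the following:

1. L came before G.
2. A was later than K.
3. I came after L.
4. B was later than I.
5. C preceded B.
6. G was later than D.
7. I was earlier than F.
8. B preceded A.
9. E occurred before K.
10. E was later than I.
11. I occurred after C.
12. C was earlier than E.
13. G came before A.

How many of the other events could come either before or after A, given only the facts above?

1

Forced before A: B, C, D, E, G, I, K, and L.
That leaves F with no forced order relative to A — 1.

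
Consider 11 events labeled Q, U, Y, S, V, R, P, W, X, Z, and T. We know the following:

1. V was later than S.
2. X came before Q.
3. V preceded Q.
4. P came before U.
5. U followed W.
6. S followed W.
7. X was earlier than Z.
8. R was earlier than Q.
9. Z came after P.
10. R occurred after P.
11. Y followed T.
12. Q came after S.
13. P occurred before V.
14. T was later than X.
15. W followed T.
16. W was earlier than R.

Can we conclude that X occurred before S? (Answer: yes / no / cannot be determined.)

yes

Chain the constraints: X → T → W → S. Each link is directly stated, so X comes before S.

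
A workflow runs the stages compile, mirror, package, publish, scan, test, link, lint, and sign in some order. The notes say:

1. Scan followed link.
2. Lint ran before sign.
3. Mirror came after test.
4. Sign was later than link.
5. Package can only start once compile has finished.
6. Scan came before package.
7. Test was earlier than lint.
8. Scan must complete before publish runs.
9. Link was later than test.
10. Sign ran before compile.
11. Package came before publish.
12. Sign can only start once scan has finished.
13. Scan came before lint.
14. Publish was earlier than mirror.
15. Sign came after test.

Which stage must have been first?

test

Test has a chain of constraints placing it before every other stage, so test must be first.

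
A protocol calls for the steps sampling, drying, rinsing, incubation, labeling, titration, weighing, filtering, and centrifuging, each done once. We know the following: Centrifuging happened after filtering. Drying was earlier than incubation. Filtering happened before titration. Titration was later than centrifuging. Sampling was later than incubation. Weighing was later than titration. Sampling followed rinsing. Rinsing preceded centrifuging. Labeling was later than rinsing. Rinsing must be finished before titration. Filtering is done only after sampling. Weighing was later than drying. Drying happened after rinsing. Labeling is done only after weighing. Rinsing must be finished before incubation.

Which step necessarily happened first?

rinsing

Rinsing has a chain of constraints placing it before every other step, so rinsing must be first.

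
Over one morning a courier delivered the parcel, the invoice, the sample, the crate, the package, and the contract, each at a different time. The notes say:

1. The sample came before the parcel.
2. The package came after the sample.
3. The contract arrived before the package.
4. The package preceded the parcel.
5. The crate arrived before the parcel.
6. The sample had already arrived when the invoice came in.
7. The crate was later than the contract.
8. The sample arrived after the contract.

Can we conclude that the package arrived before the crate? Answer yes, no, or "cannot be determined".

No chain of stated constraints runs from the package to the crate, and none runs from the crate to the package either.
So the relative order of the package and the crate is not fixed by the given facts.

cannot be determined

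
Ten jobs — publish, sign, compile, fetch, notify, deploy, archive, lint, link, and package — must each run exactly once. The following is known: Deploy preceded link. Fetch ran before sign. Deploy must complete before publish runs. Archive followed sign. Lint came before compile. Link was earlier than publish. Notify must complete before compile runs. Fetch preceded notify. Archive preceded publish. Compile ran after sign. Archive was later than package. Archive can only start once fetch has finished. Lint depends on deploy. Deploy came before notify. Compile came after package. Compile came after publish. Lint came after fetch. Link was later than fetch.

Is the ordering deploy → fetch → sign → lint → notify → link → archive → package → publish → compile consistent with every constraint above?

no

The constraints require package before archive, but in the proposed sequence archive appears ahead of package. That one violation is enough.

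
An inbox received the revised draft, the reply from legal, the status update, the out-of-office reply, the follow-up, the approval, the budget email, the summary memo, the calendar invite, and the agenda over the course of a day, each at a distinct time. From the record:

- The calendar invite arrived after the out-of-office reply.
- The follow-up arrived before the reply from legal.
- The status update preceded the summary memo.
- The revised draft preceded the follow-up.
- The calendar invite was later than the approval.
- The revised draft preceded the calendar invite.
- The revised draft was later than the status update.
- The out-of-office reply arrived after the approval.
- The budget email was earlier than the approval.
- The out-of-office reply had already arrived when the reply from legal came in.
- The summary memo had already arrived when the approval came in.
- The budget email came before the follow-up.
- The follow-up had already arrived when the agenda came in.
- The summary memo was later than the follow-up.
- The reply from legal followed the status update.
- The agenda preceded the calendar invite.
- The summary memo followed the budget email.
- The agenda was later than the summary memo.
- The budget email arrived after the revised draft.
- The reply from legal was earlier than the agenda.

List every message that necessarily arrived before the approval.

the budget email, the follow-up, the revised draft, the status update, the summary memo

Directly stated before the approval: the budget email and the summary memo.
The follow-up reaches the approval via the follow-up → the summary memo → the approval.
The revised draft reaches the approval via the revised draft → the budget email → the approval.
The status update reaches the approval via the status update → the summary memo → the approval.
No chain forces the agenda (or any of the others) ahead of the approval.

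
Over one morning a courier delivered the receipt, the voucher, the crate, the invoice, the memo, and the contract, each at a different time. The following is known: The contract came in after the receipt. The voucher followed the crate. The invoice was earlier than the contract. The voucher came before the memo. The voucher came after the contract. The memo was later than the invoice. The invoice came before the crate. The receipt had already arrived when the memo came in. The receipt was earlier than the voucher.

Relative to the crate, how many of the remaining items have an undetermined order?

Forced before the crate: the invoice; forced after the crate: the memo and the voucher.
That leaves the contract and the receipt with no forced order relative to the crate — 2.

2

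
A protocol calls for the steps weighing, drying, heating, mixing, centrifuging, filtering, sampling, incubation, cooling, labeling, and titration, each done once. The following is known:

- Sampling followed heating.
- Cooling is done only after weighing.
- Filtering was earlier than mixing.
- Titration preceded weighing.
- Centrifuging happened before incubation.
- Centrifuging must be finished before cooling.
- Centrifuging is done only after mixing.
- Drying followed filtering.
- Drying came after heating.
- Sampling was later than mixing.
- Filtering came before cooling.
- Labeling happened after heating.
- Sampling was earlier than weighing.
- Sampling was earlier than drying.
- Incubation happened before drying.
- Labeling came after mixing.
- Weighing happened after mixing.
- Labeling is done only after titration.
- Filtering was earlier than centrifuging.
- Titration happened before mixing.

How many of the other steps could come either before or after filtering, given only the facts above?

2

Forced after filtering: centrifuging, cooling, drying, incubation, labeling, mixing, sampling, and weighing.
That leaves heating and titration with no forced order relative to filtering — 2.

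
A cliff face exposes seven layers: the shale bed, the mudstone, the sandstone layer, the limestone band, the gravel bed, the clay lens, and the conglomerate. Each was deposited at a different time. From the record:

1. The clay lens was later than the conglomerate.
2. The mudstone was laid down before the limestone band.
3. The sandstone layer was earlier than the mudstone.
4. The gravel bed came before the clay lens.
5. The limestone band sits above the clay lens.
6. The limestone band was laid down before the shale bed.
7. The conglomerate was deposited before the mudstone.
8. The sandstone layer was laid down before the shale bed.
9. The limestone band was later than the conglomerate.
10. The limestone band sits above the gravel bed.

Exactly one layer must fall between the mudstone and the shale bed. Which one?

the limestone band

Tracing the constraints gives the mudstone → the limestone band → the shale bed, so the limestone band sits after the mudstone and before the shale bed.
No other layer is forced both after the mudstone and before the shale bed.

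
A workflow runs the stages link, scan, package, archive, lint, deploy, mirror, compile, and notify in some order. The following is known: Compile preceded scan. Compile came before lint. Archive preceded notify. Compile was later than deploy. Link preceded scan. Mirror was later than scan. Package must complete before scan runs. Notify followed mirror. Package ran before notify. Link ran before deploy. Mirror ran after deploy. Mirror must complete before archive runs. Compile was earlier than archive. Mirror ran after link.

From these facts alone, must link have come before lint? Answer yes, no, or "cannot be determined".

yes

Chain the constraints: link → deploy → compile → lint. Each link is directly stated, so link comes before lint.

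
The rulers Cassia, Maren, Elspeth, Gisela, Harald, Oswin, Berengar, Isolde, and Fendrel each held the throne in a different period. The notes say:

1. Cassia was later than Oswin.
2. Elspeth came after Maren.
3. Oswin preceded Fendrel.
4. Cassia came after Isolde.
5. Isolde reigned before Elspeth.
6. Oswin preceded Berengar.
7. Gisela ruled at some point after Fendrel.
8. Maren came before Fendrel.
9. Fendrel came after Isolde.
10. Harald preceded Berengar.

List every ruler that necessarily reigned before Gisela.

Fendrel, Isolde, Maren, Oswin

Directly stated before Gisela: Fendrel.
Isolde reaches Gisela via Isolde → Fendrel → Gisela.
Maren reaches Gisela via Maren → Fendrel → Gisela.
Oswin reaches Gisela via Oswin → Fendrel → Gisela.
No chain forces Berengar (or any of the others) ahead of Gisela.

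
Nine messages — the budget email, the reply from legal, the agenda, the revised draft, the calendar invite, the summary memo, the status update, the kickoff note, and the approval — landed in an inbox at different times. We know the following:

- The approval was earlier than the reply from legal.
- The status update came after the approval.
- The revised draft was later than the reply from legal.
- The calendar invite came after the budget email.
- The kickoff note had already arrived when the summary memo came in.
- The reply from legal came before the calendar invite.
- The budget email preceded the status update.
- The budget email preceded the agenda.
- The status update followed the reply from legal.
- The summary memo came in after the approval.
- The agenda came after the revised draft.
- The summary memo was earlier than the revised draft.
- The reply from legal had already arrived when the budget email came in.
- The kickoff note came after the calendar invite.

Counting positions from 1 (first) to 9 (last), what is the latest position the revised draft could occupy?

8

The revised draft must come before the agenda — 1 message forced after it.
Everything else can be placed before the revised draft in some valid order, so the revised draft can sit as late as position 9 − 1 = 8.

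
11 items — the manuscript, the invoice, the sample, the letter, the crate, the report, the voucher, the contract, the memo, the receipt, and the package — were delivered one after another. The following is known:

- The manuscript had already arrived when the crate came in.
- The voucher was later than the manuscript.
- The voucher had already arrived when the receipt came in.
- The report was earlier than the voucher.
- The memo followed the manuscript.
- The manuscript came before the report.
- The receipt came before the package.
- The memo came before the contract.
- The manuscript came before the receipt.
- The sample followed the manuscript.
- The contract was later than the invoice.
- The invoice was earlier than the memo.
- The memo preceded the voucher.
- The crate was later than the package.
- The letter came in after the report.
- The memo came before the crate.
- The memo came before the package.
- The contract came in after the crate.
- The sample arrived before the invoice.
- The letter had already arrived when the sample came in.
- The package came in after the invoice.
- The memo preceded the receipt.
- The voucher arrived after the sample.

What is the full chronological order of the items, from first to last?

The constraints fix every adjacent pair, so only one ordering works:
the manuscript → the report → the letter → the sample → the invoice → the memo → the voucher → the receipt → the package → the crate → the contract.

the manuscript, the report, the letter, the sample, the invoice, the memo, the voucher, the receipt, the package, the crate, the contract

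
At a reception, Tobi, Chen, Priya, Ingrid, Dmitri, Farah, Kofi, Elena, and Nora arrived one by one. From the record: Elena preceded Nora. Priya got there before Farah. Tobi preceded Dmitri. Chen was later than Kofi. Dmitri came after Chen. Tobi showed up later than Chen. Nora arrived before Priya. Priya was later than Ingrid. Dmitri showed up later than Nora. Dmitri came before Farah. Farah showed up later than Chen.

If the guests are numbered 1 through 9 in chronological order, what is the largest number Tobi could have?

Tobi must come before Dmitri and Farah — 2 guests forced after them.
Everything else can be placed before Tobi in some valid order, so Tobi can sit as late as position 9 − 2 = 7.

7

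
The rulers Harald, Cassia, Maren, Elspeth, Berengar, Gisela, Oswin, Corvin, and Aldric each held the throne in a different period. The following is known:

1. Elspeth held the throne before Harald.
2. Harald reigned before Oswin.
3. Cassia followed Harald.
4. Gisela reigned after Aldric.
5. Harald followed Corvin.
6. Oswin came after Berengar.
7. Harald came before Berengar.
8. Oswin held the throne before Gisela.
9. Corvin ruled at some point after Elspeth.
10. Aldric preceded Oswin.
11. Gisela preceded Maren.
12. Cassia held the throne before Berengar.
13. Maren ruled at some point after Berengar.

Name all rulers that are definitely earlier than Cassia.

Corvin, Elspeth, Harald

Directly stated before Cassia: Harald.
Corvin reaches Cassia via Corvin → Harald → Cassia.
Elspeth reaches Cassia via Elspeth → Harald → Cassia.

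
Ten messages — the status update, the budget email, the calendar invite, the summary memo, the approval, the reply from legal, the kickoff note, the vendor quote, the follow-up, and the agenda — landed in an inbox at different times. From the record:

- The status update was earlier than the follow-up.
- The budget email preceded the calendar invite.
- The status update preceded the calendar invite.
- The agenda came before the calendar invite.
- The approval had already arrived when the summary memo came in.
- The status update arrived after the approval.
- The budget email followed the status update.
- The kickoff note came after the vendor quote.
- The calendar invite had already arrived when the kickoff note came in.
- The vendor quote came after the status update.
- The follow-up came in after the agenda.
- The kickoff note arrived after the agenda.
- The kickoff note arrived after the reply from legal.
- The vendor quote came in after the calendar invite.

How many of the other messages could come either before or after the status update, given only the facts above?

Forced before the status update: the approval; forced after the status update: the budget email, the calendar invite, the follow-up, the kickoff note, and the vendor quote.
That leaves the agenda, the reply from legal, and the summary memo with no forced order relative to the status update — 3.

3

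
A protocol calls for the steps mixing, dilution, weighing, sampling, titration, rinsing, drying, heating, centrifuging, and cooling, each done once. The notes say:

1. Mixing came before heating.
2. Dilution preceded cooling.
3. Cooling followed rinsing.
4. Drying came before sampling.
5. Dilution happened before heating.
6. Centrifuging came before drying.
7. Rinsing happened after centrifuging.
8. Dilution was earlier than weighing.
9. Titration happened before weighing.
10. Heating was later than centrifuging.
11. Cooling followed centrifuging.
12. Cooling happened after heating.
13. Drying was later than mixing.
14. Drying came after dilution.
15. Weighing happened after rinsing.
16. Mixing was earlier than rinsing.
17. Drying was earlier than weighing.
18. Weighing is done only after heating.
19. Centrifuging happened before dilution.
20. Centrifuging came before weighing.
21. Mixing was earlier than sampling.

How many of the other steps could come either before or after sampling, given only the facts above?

5

Forced before sampling: centrifuging, dilution, drying, and mixing.
That leaves cooling, heating, rinsing, titration, and weighing with no forced order relative to sampling — 5.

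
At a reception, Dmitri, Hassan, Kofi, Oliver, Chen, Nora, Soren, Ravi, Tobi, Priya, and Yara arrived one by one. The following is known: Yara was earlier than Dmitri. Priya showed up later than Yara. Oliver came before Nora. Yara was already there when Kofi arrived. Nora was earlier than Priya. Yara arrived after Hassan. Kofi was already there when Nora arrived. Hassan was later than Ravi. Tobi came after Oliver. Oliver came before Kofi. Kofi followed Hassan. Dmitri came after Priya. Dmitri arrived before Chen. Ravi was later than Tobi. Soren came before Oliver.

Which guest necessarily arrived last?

Every other guest has a chain of constraints placing them before Chen, so Chen is last.

Chen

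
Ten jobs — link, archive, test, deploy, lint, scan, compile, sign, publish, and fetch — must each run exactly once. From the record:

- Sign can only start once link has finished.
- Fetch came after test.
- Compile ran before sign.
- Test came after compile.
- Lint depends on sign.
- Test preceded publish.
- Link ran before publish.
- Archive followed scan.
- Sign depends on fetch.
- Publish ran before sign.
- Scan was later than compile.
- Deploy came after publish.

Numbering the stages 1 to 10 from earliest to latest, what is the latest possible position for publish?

7

Publish must come before deploy, lint, and sign — 3 stages forced after it.
Everything else can be placed before publish in some valid order, so publish can sit as late as position 10 − 3 = 7.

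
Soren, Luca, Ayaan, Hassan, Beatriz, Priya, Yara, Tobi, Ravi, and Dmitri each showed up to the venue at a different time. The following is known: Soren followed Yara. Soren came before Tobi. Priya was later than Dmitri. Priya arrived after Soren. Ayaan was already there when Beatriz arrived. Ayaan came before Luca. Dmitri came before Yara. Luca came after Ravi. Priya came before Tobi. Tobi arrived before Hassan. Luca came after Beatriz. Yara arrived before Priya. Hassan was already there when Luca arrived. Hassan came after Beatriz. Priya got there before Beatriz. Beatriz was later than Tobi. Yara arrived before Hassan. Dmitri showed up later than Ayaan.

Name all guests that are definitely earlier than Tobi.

Directly stated before Tobi: Priya and Soren.
Ayaan reaches Tobi via Ayaan → Dmitri → Priya → Tobi.
Dmitri reaches Tobi via Dmitri → Priya → Tobi.
Yara reaches Tobi via Yara → Priya → Tobi.
No chain forces Beatriz (or any of the others) ahead of Tobi.

Ayaan, Dmitri, Priya, Soren, Yara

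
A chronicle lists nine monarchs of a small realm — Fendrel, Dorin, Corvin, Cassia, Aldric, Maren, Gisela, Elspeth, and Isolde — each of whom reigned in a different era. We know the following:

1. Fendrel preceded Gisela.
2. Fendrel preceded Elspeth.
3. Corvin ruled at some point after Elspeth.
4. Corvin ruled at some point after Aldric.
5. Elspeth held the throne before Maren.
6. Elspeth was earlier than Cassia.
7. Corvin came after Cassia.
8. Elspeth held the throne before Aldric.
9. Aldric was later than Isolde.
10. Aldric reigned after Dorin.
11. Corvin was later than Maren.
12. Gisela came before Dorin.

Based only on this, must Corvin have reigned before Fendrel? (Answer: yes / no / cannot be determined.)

no

Tracing the constraints gives Fendrel → Elspeth → Corvin, so Fendrel must come before Corvin.
That means Corvin cannot be before Fendrel.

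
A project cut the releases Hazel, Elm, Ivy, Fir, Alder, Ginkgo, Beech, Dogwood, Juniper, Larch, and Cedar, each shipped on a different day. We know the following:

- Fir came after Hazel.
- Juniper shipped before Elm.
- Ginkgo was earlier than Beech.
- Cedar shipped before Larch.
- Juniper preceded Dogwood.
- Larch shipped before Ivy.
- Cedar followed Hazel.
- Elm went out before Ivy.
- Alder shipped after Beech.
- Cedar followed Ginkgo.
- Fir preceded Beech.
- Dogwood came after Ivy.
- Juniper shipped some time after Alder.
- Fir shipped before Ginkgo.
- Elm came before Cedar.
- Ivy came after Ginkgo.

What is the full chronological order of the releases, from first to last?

The constraints fix every adjacent pair, so only one ordering works:
Hazel → Fir → Ginkgo → Beech → Alder → Juniper → Elm → Cedar → Larch → Ivy → Dogwood.

Hazel, Fir, Ginkgo, Beech, Alder, Juniper, Elm, Cedar, Larch, Ivy, Dogwood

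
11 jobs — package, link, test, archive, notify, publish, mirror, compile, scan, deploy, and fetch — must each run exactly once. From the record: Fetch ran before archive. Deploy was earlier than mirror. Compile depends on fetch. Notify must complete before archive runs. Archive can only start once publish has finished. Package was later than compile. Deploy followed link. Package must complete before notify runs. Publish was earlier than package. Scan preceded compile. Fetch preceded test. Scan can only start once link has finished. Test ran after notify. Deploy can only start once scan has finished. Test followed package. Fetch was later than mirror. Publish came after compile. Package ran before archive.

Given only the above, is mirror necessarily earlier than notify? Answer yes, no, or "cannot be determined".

yes

Chain the constraints: mirror → fetch → compile → package → notify. Each link is directly stated, so mirror comes before notify.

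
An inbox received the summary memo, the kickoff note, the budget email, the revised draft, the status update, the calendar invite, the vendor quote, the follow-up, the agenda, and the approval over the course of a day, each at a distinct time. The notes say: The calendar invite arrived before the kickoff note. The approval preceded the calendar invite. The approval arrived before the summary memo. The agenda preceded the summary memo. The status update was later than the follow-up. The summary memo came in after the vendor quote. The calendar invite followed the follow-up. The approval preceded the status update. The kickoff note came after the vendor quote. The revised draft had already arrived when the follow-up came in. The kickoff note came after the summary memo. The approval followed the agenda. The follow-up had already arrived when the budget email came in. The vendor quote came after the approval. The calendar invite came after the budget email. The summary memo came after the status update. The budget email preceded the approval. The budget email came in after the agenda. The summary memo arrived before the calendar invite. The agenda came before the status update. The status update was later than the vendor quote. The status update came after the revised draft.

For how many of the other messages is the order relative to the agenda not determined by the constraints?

2

Forced after the agenda: the approval, the budget email, the calendar invite, the kickoff note, the status update, the summary memo, and the vendor quote.
That leaves the follow-up and the revised draft with no forced order relative to the agenda — 2.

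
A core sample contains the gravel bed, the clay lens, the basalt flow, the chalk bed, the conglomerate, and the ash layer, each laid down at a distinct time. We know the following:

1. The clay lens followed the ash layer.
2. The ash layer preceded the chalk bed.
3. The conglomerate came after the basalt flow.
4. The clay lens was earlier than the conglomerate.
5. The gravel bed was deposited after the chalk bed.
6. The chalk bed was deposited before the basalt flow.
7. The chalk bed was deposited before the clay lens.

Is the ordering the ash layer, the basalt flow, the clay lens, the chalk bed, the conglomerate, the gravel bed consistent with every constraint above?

The constraints require the chalk bed before the clay lens, but in the proposed sequence the clay lens appears ahead of the chalk bed. That one violation is enough.

no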